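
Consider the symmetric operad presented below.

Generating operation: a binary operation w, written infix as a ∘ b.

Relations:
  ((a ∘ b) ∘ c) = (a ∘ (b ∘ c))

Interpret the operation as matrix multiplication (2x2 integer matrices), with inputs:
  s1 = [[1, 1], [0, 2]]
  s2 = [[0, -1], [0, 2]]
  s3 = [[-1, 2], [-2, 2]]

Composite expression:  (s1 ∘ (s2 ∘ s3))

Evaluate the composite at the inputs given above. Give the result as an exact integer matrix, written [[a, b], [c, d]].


[[-2, 2], [-8, 8]]

(s2 ∘ s3) = [[2, -2], [-4, 4]]
(s1 ∘ (s2 ∘ s3)) = [[-2, 2], [-8, 8]]


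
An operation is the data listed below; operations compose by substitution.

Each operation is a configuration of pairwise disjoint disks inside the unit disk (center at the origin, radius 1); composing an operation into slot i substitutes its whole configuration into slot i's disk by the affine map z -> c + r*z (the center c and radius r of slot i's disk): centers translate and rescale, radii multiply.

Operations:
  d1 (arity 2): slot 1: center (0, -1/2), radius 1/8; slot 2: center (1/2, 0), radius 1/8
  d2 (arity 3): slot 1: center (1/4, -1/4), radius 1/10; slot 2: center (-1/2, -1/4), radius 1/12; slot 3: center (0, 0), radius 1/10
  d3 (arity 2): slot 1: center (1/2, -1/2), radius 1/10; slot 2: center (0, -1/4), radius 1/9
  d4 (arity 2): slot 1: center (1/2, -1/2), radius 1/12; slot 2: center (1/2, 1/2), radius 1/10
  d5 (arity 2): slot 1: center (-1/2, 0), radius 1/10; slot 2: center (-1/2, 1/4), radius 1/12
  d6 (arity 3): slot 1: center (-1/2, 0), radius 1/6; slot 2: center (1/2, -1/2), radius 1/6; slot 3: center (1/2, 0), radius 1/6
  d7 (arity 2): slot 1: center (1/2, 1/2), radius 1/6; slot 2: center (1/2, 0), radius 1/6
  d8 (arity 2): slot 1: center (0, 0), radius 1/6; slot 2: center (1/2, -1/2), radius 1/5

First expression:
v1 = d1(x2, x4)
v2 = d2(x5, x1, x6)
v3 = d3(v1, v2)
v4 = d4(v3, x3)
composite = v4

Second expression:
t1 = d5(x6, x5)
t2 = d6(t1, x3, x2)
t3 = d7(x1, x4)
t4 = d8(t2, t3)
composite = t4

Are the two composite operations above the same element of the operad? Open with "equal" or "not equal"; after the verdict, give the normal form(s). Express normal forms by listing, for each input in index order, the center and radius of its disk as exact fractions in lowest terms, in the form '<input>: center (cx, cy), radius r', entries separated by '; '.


not equal; the first gives x1: center (107/216, -113/216), radius 1/1296; x2: center (13/24, -131/240), radius 1/960; x3: center (1/2, 1/2), radius 1/10; x4: center (131/240, -13/24), radius 1/960; x5: center (217/432, -113/216), radius 1/1080; x6: center (1/2, -25/48), radius 1/1080 and the second x1: center (3/5, -2/5), radius 1/30; x2: center (1/12, 0), radius 1/36; x3: center (1/12, -1/12), radius 1/36; x4: center (3/5, -1/2), radius 1/30; x5: center (-7/72, 1/144), radius 1/432; x6: center (-7/72, 0), radius 1/360

The first composite normalizes to x1: center (107/216, -113/216), radius 1/1296; x2: center (13/24, -131/240), radius 1/960; x3: center (1/2, 1/2), radius 1/10; x4: center (131/240, -13/24), radius 1/960; x5: center (217/432, -113/216), radius 1/1080; x6: center (1/2, -25/48), radius 1/1080
The second composite normalizes to x1: center (3/5, -2/5), radius 1/30; x2: center (1/12, 0), radius 1/36; x3: center (1/12, -1/12), radius 1/36; x4: center (3/5, -1/2), radius 1/30; x5: center (-7/72, 1/144), radius 1/432; x6: center (-7/72, 0), radius 1/360
The normal forms differ: not equal.


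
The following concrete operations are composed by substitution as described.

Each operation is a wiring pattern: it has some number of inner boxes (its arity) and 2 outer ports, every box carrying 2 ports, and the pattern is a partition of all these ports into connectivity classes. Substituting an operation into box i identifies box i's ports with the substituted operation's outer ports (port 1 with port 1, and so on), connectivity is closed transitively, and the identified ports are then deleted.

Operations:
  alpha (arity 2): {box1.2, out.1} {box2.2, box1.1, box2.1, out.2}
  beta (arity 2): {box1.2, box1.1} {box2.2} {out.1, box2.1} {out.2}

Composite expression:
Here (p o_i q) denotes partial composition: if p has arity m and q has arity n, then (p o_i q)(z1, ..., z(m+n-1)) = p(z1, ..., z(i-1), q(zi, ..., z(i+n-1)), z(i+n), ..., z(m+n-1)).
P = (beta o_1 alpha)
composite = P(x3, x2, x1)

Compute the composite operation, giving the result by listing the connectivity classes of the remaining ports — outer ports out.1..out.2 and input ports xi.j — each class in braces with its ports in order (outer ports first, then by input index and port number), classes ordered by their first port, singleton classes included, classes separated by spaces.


{out.1, x1.1} {out.2} {x1.2} {x2.1, x2.2, x3.1, x3.2}

Connectivity passes through glued beta-boundaries; trace each wire chain.
through alpha, on inputs (x3, x2): {out.1, x3.2} {out.2, x2.1, x2.2, x3.1} (out.j = stage outer ports)
through beta, on inputs (x3, x2, x1): {out.1, x1.1} {out.2} {x1.2} {x2.1, x2.2, x3.1, x3.2} (out.j = stage outer ports)


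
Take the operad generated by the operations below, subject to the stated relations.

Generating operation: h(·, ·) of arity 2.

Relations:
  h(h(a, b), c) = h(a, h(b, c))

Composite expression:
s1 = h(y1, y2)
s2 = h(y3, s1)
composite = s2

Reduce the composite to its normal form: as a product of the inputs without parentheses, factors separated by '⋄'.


y3 ⋄ y1 ⋄ y2

Associativity of h dissolves the nesting; only the y-input order survives.
h(y1, y2) unparenthesizes to y1 ⋄ y2
h(y3, h(y1, y2)) unparenthesizes to y3 ⋄ y1 ⋄ y2


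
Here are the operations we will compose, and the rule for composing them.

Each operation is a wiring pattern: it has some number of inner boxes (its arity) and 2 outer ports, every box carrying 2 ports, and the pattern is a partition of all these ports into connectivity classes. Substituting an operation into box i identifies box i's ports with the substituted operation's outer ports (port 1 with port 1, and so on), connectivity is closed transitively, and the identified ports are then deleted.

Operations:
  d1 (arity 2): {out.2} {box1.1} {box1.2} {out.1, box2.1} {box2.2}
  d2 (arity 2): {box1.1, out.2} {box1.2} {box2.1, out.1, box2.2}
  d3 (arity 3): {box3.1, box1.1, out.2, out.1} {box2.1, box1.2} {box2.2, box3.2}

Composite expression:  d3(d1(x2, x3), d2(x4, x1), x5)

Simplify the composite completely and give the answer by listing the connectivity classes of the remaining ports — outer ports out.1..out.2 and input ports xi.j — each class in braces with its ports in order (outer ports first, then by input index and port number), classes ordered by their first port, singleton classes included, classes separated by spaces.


{out.1, out.2, x3.1, x5.1} {x1.1, x1.2} {x2.1} {x2.2} {x3.2} {x4.1, x5.2} {x4.2}

Substituting into d3 glues patterns; closure does the rest.
the subtree at d1 composes to {out.1, x3.1} {out.2} {x2.1} {x2.2} {x3.2} on (x2, x3); out.j = own outer ports
the subtree at d2 composes to {out.1, x1.1, x1.2} {out.2, x4.1} {x4.2} on (x4, x1); out.j = own outer ports
the subtree at d3 composes to {out.1, out.2, x3.1, x5.1} {x1.1, x1.2} {x2.1} {x2.2} {x3.2} {x4.1, x5.2} {x4.2} on (x2, x3, x4, x1, x5); out.j = own outer ports


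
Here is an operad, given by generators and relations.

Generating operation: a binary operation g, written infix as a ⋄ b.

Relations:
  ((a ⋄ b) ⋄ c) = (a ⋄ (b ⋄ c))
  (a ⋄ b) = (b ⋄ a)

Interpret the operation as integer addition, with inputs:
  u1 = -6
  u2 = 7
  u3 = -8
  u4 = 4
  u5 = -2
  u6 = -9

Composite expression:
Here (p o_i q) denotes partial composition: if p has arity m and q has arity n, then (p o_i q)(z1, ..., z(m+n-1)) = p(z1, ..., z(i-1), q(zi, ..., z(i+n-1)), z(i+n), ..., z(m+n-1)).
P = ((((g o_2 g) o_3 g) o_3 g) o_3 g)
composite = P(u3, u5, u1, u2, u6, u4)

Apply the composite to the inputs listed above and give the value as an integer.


-14

(u1 ⋄ u2) = 1
((u1 ⋄ u2) ⋄ u6) = -8
(((u1 ⋄ u2) ⋄ u6) ⋄ u4) = -4
(u5 ⋄ (((u1 ⋄ u2) ⋄ u6) ⋄ u4)) = -6
(u3 ⋄ (u5 ⋄ (((u1 ⋄ u2) ⋄ u6) ⋄ u4))) = -14


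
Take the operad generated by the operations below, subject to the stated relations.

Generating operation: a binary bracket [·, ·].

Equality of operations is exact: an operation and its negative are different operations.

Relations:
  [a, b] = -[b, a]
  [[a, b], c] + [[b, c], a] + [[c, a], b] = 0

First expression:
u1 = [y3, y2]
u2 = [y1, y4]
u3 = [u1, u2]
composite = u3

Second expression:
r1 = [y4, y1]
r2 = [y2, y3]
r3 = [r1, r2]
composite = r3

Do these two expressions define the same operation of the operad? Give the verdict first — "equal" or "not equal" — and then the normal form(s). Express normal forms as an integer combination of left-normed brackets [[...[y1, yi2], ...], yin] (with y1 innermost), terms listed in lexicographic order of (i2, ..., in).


not equal: they reduce to [[[y1, y4], y2], y3] - [[[y1, y4], y3], y2] and -[[[y1, y4], y2], y3] + [[[y1, y4], y3], y2]

Reducing the first expression gives [[[y1, y4], y2], y3] - [[[y1, y4], y3], y2]
Reducing the second expression gives -[[[y1, y4], y2], y3] + [[[y1, y4], y3], y2]
The forms do not match — not equal.


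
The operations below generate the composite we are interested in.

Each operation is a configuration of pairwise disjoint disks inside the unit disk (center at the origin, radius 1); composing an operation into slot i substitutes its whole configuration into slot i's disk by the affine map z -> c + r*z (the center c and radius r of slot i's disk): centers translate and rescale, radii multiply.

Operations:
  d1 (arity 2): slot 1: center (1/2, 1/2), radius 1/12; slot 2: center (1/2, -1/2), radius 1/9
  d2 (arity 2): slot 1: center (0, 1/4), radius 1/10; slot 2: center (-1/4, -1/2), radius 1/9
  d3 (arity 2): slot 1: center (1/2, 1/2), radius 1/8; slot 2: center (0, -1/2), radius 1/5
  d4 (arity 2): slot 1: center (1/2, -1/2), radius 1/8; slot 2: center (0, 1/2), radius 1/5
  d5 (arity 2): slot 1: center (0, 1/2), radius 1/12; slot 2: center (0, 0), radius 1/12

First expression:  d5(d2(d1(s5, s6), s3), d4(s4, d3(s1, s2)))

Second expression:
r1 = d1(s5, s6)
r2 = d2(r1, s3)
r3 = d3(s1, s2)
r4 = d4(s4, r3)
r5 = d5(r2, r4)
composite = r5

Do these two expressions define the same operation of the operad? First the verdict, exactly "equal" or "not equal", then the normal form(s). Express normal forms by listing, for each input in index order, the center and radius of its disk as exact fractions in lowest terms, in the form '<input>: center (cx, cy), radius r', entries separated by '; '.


The first expression, normalized: s1: center (1/120, 1/20), radius 1/480; s2: center (0, 1/30), radius 1/300; s3: center (-1/48, 11/24), radius 1/108; s4: center (1/24, -1/24), radius 1/96; s5: center (1/240, 21/40), radius 1/1440; s6: center (1/240, 31/60), radius 1/1080
The second expression, normalized: s1: center (1/120, 1/20), radius 1/480; s2: center (0, 1/30), radius 1/300; s3: center (-1/48, 11/24), radius 1/108; s4: center (1/24, -1/24), radius 1/96; s5: center (1/240, 21/40), radius 1/1440; s6: center (1/240, 31/60), radius 1/1080
The normal forms match — equal.

equal; the common form is s1: center (1/120, 1/20), radius 1/480; s2: center (0, 1/30), radius 1/300; s3: center (-1/48, 11/24), radius 1/108; s4: center (1/24, -1/24), radius 1/96; s5: center (1/240, 21/40), radius 1/1440; s6: center (1/240, 31/60), radius 1/1080


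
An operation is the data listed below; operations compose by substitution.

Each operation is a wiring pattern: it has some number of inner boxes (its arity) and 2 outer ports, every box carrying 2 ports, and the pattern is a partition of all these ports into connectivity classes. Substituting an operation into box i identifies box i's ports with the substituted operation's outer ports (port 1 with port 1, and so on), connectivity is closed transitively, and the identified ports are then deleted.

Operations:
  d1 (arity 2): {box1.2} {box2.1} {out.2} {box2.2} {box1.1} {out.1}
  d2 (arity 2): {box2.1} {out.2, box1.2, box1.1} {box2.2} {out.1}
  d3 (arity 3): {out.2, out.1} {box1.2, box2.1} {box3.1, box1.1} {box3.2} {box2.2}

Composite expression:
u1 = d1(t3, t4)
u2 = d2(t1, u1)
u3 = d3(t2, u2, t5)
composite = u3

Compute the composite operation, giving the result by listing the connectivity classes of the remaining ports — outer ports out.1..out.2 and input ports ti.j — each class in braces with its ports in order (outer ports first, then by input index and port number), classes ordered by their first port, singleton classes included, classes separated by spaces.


{out.1, out.2} {t1.1, t1.2} {t2.1, t5.1} {t2.2} {t3.1} {t3.2} {t4.1} {t4.2} {t5.2}

Treat the ports identified at d3 as solder joints: merge, then drop.
d1 over (t3, t4) gives {out.1} {out.2} {t3.1} {t3.2} {t4.1} {t4.2}, out.j being that stage's outer ports
d2 over (t1, t3, t4) gives {out.1} {out.2, t1.1, t1.2} {t3.1} {t3.2} {t4.1} {t4.2}, out.j being that stage's outer ports
d3 over (t2, t1, t3, t4, t5) gives {out.1, out.2} {t1.1, t1.2} {t2.1, t5.1} {t2.2} {t3.1} {t3.2} {t4.1} {t4.2} {t5.2}, out.j being that stage's outer ports


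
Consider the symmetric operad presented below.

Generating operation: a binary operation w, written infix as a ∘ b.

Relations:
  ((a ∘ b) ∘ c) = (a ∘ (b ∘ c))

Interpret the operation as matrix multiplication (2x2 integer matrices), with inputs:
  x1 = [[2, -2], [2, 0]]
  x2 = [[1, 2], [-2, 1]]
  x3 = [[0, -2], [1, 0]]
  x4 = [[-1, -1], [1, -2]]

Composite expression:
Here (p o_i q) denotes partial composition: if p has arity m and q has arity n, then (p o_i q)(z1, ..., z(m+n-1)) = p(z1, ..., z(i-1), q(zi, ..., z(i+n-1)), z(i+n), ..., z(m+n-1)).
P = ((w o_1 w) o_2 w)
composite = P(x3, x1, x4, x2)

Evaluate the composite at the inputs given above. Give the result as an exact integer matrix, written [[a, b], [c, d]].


[[-4, 12], [-8, -6]]

(x1 ∘ x4) = [[-4, 2], [-2, -2]]
(x3 ∘ (x1 ∘ x4)) = [[4, 4], [-4, 2]]
((x3 ∘ (x1 ∘ x4)) ∘ x2) = [[-4, 12], [-8, -6]]


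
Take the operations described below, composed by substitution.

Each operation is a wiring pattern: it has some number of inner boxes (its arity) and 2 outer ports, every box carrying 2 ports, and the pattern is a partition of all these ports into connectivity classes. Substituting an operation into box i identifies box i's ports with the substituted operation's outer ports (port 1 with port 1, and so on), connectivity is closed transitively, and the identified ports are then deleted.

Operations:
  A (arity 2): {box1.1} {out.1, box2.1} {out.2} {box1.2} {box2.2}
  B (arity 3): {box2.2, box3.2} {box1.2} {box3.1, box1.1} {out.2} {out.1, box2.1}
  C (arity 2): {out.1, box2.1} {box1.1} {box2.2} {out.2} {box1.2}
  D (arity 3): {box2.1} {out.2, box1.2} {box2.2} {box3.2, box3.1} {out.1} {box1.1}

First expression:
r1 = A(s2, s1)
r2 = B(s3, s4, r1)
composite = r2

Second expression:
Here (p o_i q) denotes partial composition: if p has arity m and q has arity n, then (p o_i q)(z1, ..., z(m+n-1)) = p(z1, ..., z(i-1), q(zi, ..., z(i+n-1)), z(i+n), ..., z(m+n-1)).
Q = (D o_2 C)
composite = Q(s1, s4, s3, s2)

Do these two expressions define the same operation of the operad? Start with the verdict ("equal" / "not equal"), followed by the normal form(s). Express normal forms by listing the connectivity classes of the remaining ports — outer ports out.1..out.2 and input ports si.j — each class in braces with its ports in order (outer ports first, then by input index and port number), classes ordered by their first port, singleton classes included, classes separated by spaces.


Reducing the first expression gives {out.1, s4.1} {out.2} {s1.1, s3.1} {s1.2} {s2.1} {s2.2} {s3.2} {s4.2}
Reducing the second expression gives {out.1} {out.2, s1.2} {s1.1} {s2.1, s2.2} {s3.1} {s3.2} {s4.1} {s4.2}
Distinct normal forms: not equal.

not equal — first {out.1, s4.1} {out.2} {s1.1, s3.1} {s1.2} {s2.1} {s2.2} {s3.2} {s4.2}, second {out.1} {out.2, s1.2} {s1.1} {s2.1, s2.2} {s3.1} {s3.2} {s4.1} {s4.2}


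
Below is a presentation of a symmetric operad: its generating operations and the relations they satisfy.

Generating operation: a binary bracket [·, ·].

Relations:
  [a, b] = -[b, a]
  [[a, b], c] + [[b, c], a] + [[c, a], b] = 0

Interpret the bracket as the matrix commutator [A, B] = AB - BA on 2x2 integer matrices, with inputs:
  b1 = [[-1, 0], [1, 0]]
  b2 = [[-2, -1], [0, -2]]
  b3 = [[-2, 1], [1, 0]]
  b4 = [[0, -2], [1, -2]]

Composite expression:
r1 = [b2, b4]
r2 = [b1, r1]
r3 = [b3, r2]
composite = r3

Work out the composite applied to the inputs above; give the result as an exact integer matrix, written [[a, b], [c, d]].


[[0, 8], [-8, 0]]

[b2, b4] = [[-1, 2], [0, 1]]
[b1, [b2, b4]] = [[-2, -2], [-2, 2]]
[b3, [b1, [b2, b4]]] = [[0, 8], [-8, 0]]


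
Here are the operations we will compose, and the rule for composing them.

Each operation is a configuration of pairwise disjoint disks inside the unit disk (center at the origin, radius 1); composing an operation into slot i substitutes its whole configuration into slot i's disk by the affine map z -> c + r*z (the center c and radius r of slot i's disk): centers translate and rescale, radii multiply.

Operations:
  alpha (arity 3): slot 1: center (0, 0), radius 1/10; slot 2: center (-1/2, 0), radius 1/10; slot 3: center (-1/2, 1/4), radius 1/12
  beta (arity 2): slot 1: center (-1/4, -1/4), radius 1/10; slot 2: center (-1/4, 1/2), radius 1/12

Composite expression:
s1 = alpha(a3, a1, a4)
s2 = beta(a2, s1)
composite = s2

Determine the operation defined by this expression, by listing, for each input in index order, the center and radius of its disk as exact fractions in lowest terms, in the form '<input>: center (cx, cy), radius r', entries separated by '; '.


a1: center (-7/24, 1/2), radius 1/120; a2: center (-1/4, -1/4), radius 1/10; a3: center (-1/4, 1/2), radius 1/120; a4: center (-7/24, 25/48), radius 1/144

Follow each a-input down from beta: c' goes to c + r*c', radius to r*r'.
a2 passes through 1 substitution, ending at center (-1/4, -1/4), radius 1/10
a3 passes through 2 substitutions, ending at center (-1/4, 1/2), radius 1/120
a1 passes through 2 substitutions, ending at center (-7/24, 1/2), radius 1/120
a4 passes through 2 substitutions, ending at center (-7/24, 25/48), radius 1/144


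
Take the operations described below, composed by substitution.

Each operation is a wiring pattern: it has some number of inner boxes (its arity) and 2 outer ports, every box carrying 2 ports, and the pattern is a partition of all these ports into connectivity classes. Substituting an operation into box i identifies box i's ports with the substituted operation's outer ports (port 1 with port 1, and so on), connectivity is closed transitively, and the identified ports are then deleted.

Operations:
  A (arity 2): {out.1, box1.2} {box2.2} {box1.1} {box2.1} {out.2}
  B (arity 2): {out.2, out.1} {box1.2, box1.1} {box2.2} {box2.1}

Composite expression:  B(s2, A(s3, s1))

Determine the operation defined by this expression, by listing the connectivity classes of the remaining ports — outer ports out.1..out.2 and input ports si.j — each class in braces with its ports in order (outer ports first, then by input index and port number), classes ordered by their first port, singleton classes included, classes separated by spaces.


Two ports join when wires chain via B-identified ports.
A over (s3, s1) gives {out.1, s3.2} {out.2} {s1.1} {s1.2} {s3.1}, out.j being that stage's outer ports
B over (s2, s3, s1) gives {out.1, out.2} {s1.1} {s1.2} {s2.1, s2.2} {s3.1} {s3.2}, out.j being that stage's outer ports

{out.1, out.2} {s1.1} {s1.2} {s2.1, s2.2} {s3.1} {s3.2}


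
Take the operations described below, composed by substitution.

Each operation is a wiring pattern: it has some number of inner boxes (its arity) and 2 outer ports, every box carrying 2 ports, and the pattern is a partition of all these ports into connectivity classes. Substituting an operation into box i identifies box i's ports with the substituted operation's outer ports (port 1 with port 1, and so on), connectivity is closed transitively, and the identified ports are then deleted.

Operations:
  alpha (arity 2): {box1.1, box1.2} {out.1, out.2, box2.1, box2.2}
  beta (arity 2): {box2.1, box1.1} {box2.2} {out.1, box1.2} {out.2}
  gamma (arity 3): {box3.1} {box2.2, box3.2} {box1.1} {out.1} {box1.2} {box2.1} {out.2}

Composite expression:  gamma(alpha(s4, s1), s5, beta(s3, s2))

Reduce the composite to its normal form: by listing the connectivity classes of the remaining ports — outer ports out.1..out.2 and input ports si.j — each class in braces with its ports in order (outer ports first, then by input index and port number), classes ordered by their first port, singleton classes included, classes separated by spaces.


{out.1} {out.2} {s1.1, s1.2} {s2.1, s3.1} {s2.2} {s3.2} {s4.1, s4.2} {s5.1} {s5.2}

Substituting into gamma glues patterns; closure does the rest.
stage alpha: inputs (s4, s1), connectivity {out.1, out.2, s1.1, s1.2} {s4.1, s4.2}, out.j its boundary
stage beta: inputs (s3, s2), connectivity {out.1, s3.2} {out.2} {s2.1, s3.1} {s2.2}, out.j its boundary
stage gamma: inputs (s4, s1, s5, s3, s2), connectivity {out.1} {out.2} {s1.1, s1.2} {s2.1, s3.1} {s2.2} {s3.2} {s4.1, s4.2} {s5.1} {s5.2}, out.j its boundary


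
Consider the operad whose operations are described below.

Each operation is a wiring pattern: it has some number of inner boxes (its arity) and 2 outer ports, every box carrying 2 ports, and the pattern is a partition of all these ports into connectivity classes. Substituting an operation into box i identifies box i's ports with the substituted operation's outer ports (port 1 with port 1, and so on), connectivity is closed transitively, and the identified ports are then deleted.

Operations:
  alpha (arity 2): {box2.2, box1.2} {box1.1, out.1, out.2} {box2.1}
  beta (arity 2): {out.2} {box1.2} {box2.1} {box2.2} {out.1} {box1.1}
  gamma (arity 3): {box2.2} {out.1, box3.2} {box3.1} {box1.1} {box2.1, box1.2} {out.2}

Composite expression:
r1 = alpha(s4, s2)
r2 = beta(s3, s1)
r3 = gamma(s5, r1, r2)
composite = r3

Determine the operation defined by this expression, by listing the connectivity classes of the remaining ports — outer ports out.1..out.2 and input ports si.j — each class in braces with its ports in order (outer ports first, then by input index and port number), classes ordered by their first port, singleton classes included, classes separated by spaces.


Two ports join when wires chain via gamma-identified ports.
the subtree at alpha composes to {out.1, out.2, s4.1} {s2.1} {s2.2, s4.2} on (s4, s2); out.j = own outer ports
the subtree at beta composes to {out.1} {out.2} {s1.1} {s1.2} {s3.1} {s3.2} on (s3, s1); out.j = own outer ports
the subtree at gamma composes to {out.1} {out.2} {s1.1} {s1.2} {s2.1} {s2.2, s4.2} {s3.1} {s3.2} {s4.1, s5.2} {s5.1} on (s5, s4, s2, s3, s1); out.j = own outer ports

{out.1} {out.2} {s1.1} {s1.2} {s2.1} {s2.2, s4.2} {s3.1} {s3.2} {s4.1, s5.2} {s5.1}


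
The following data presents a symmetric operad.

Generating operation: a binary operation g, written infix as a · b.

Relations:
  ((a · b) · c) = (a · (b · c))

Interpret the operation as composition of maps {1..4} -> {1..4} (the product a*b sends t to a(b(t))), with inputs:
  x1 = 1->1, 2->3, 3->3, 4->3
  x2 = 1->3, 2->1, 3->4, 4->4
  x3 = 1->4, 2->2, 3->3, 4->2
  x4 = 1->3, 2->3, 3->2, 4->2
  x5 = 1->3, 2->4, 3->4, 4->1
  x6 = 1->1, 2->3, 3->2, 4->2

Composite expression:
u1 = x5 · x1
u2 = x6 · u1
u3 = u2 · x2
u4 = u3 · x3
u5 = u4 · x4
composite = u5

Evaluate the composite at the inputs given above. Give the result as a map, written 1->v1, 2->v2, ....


1->2, 2->2, 3->2, 4->2

(x5 · x1) = 1->3, 2->4, 3->4, 4->4
(x6 · (x5 · x1)) = 1->2, 2->2, 3->2, 4->2
((x6 · (x5 · x1)) · x2) = 1->2, 2->2, 3->2, 4->2
(((x6 · (x5 · x1)) · x2) · x3) = 1->2, 2->2, 3->2, 4->2
((((x6 · (x5 · x1)) · x2) · x3) · x4) = 1->2, 2->2, 3->2, 4->2


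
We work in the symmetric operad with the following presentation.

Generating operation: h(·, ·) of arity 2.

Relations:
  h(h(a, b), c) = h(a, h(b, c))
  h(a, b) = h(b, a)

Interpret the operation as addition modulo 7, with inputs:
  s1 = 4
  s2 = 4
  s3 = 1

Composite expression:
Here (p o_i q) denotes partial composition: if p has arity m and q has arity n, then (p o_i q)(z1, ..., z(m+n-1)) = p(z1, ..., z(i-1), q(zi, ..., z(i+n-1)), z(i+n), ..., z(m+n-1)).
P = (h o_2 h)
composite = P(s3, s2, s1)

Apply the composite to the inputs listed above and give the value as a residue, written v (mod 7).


2 (mod 7)

h(s2, s1) = 1
h(s3, h(s2, s1)) = 2


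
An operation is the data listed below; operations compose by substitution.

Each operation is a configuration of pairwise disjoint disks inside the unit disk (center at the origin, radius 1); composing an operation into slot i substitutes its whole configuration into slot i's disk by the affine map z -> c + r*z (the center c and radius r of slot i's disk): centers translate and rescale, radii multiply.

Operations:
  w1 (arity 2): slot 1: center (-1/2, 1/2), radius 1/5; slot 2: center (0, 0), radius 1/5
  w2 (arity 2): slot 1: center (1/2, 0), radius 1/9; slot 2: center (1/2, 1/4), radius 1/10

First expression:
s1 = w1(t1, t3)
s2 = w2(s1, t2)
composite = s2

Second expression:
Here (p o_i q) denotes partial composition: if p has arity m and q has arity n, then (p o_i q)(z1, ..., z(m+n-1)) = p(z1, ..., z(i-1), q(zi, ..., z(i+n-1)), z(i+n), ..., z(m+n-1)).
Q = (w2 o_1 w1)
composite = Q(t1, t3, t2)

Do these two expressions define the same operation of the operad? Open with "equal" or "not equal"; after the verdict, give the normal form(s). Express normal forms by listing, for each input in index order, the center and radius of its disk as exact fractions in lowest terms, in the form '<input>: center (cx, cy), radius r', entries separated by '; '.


equal; both compose to t1: center (4/9, 1/18), radius 1/45; t2: center (1/2, 1/4), radius 1/10; t3: center (1/2, 0), radius 1/45

Normal form of the first expression: t1: center (4/9, 1/18), radius 1/45; t2: center (1/2, 1/4), radius 1/10; t3: center (1/2, 0), radius 1/45
Normal form of the second expression: t1: center (4/9, 1/18), radius 1/45; t2: center (1/2, 1/4), radius 1/10; t3: center (1/2, 0), radius 1/45
The forms coincide; equal.


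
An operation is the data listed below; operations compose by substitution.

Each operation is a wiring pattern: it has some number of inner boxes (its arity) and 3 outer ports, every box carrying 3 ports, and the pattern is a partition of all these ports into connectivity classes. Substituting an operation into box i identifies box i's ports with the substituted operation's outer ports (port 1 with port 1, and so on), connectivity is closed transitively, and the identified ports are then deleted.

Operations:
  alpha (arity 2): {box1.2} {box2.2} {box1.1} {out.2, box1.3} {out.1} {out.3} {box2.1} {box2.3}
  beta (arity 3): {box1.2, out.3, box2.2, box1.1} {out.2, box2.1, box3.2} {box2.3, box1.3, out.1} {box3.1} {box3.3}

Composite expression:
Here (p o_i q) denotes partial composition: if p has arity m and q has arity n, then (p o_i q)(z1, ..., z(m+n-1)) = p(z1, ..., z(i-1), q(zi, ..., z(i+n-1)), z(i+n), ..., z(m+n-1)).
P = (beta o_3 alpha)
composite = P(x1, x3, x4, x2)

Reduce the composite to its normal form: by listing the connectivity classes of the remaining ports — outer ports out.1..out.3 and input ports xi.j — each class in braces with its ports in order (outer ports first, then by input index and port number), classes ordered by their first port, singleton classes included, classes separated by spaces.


After gluing at beta, chains via deleted ports link the x-ports.
the subtree at alpha composes to {out.1} {out.2, x4.3} {out.3} {x2.1} {x2.2} {x2.3} {x4.1} {x4.2} on (x4, x2); out.j = own outer ports
the subtree at beta composes to {out.1, x1.3, x3.3} {out.2, x3.1, x4.3} {out.3, x1.1, x1.2, x3.2} {x2.1} {x2.2} {x2.3} {x4.1} {x4.2} on (x1, x3, x4, x2); out.j = own outer ports

{out.1, x1.3, x3.3} {out.2, x3.1, x4.3} {out.3, x1.1, x1.2, x3.2} {x2.1} {x2.2} {x2.3} {x4.1} {x4.2}


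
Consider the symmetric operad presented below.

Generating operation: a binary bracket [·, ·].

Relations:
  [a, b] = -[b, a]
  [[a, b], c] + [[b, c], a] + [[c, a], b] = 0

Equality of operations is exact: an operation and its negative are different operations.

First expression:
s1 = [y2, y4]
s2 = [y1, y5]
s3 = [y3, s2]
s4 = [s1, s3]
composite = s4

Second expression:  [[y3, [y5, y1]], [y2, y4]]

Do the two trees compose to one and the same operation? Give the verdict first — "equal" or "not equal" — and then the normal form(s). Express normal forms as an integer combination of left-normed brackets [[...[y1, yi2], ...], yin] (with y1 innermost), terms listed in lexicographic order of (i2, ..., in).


equal: each reduces to [[[[y1, y5], y3], y2], y4] - [[[[y1, y5], y3], y4], y2]

In normal form, the first expression is [[[[y1, y5], y3], y2], y4] - [[[[y1, y5], y3], y4], y2]
In normal form, the second expression is [[[[y1, y5], y3], y2], y4] - [[[[y1, y5], y3], y4], y2]
One common form — equal.


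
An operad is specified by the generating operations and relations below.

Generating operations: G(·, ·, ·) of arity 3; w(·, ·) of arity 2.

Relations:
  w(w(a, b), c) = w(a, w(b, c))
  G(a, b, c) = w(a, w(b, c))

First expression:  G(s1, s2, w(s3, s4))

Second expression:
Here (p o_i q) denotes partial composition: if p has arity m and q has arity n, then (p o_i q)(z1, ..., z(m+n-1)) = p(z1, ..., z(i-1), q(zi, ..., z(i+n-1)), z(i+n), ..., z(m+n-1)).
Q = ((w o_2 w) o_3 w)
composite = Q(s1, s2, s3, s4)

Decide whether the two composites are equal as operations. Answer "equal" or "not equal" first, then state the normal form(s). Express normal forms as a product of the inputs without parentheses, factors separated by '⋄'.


equal; the common form is s1 ⋄ s2 ⋄ s3 ⋄ s4


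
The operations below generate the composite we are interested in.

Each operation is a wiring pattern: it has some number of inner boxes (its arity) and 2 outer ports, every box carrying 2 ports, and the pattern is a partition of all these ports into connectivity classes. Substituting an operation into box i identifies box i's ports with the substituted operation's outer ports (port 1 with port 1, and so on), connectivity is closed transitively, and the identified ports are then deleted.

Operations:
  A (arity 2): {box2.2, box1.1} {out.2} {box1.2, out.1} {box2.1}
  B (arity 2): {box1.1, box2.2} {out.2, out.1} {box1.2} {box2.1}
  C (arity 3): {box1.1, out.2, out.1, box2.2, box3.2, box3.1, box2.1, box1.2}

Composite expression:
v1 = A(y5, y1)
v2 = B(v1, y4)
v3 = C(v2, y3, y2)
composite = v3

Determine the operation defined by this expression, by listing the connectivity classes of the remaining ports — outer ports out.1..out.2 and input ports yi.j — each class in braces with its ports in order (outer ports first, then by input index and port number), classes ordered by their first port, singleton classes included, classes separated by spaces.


{out.1, out.2, y2.1, y2.2, y3.1, y3.2} {y1.1} {y1.2, y5.1} {y4.1} {y4.2, y5.2}

Two ports join when wires chain via C-identified ports.
A over (y5, y1) gives {out.1, y5.2} {out.2} {y1.1} {y1.2, y5.1}, out.j being that stage's outer ports
B over (y5, y1, y4) gives {out.1, out.2} {y1.1} {y1.2, y5.1} {y4.1} {y4.2, y5.2}, out.j being that stage's outer ports
C over (y5, y1, y4, y3, y2) gives {out.1, out.2, y2.1, y2.2, y3.1, y3.2} {y1.1} {y1.2, y5.1} {y4.1} {y4.2, y5.2}, out.j being that stage's outer ports


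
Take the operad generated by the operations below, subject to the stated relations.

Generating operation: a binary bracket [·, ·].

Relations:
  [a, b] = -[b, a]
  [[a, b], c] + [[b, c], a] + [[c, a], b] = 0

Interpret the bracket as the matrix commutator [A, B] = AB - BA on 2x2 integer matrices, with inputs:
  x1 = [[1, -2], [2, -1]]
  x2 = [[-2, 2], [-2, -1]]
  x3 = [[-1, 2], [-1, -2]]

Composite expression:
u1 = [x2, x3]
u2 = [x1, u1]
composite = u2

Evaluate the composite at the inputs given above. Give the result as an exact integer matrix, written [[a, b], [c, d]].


[x2, x3] = [[2, -4], [-3, -2]]
[x1, [x2, x3]] = [[14, 0], [14, -14]]

[[14, 0], [14, -14]]


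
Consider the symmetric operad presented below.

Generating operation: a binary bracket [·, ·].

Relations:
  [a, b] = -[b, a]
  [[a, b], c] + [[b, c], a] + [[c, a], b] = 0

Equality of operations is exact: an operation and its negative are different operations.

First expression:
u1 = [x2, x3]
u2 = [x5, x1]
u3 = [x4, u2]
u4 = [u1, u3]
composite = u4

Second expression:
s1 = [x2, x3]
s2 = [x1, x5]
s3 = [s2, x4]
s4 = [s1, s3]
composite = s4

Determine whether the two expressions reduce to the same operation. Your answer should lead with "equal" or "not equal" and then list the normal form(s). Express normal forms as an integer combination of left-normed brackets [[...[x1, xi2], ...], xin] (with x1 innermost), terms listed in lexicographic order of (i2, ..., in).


Reducing the first expression gives -[[[[x1, x5], x4], x2], x3] + [[[[x1, x5], x4], x3], x2]
Reducing the second expression gives -[[[[x1, x5], x4], x2], x3] + [[[[x1, x5], x4], x3], x2]
Both agree, so they are equal.

equal — both sides give -[[[[x1, x5], x4], x2], x3] + [[[[x1, x5], x4], x3], x2]


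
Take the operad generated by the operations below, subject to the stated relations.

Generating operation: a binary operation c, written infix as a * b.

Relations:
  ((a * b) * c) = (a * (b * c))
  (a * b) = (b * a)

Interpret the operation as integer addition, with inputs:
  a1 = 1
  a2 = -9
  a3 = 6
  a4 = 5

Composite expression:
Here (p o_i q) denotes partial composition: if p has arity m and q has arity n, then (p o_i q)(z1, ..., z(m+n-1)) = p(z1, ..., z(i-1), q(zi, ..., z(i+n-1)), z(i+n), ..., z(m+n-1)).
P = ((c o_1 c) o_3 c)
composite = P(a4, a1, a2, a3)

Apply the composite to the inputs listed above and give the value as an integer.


3

(a4 * a1) = 6
(a2 * a3) = -3
((a4 * a1) * (a2 * a3)) = 3


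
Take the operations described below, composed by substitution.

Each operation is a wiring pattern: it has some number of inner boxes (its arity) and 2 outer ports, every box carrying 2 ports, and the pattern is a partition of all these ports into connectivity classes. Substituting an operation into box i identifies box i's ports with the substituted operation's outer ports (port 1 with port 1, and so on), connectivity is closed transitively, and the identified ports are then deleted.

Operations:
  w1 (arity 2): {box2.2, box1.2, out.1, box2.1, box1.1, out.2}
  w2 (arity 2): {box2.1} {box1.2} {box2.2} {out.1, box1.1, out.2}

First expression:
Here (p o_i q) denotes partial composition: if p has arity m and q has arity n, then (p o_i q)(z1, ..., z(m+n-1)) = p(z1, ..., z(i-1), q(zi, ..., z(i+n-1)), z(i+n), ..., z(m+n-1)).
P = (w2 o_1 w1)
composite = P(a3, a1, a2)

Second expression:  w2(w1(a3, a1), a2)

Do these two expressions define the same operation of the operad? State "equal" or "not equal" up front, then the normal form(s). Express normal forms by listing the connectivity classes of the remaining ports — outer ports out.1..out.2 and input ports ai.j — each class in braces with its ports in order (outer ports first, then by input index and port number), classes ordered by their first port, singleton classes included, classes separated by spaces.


equal — both sides give {out.1, out.2, a1.1, a1.2, a3.1, a3.2} {a2.1} {a2.2}

In normal form, the first expression is {out.1, out.2, a1.1, a1.2, a3.1, a3.2} {a2.1} {a2.2}
In normal form, the second expression is {out.1, out.2, a1.1, a1.2, a3.1, a3.2} {a2.1} {a2.2}
The normal forms match — equal.


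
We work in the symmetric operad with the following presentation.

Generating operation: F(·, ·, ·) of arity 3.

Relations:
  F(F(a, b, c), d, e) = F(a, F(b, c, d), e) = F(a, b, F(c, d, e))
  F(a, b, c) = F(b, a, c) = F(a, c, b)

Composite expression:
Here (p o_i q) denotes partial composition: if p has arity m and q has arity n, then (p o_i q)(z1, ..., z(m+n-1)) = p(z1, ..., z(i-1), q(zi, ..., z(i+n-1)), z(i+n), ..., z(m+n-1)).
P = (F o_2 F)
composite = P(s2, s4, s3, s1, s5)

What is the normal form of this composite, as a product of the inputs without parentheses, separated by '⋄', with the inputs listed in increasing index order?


s1 ⋄ s2 ⋄ s3 ⋄ s4 ⋄ s5

With F associative and commutative, the s-input set is all that matters.
F(s4, s3, s1) flattens to s4 ⋄ s3 ⋄ s1
F(s2, F(s4, s3, s1), s5) flattens to s2 ⋄ s4 ⋄ s3 ⋄ s1 ⋄ s5
commutativity sorts the factors: s1 ⋄ s2 ⋄ s3 ⋄ s4 ⋄ s5


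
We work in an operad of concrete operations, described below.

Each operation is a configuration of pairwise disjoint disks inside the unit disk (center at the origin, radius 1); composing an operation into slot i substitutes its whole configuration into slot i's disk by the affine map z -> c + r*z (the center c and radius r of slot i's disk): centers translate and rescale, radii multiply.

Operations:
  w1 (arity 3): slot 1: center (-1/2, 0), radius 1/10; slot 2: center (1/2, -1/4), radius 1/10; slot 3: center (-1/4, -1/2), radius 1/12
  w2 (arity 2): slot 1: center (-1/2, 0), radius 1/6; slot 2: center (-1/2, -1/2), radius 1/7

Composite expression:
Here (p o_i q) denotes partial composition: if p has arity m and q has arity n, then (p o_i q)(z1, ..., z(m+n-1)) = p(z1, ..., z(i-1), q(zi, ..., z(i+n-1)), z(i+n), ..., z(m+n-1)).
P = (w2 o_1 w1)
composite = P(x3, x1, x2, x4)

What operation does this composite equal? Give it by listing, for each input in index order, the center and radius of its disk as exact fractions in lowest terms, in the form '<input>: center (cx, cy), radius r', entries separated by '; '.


x1: center (-5/12, -1/24), radius 1/60; x2: center (-13/24, -1/12), radius 1/72; x3: center (-7/12, 0), radius 1/60; x4: center (-1/2, -1/2), radius 1/7

Below w2, radii multiply path by path; the x-disk centers shift.
tracing x3 down its 2-map path: center (-7/12, 0), radius 1/60
tracing x1 down its 2-map path: center (-5/12, -1/24), radius 1/60
tracing x2 down its 2-map path: center (-13/24, -1/12), radius 1/72
tracing x4 down its 1-map path: center (-1/2, -1/2), radius 1/7


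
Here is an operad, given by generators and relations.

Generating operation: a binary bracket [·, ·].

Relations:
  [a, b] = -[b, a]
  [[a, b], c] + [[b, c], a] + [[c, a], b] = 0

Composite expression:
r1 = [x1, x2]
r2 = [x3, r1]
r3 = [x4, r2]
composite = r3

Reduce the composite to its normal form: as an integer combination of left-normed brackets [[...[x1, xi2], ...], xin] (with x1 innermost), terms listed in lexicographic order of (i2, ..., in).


A multilinear Lie element is pinned by x1-initial words (x1 innermost).
Composite bracket: [x4, [x3, [x1, x2]]]
Full expansion: 8 signed words from ab - ba (2^3 = 8).
Only words starting with x1 matter:
  word x1x2x3x4 has sign +1, contributing +[[[x1, x2], x3], x4]

[[[x1, x2], x3], x4]


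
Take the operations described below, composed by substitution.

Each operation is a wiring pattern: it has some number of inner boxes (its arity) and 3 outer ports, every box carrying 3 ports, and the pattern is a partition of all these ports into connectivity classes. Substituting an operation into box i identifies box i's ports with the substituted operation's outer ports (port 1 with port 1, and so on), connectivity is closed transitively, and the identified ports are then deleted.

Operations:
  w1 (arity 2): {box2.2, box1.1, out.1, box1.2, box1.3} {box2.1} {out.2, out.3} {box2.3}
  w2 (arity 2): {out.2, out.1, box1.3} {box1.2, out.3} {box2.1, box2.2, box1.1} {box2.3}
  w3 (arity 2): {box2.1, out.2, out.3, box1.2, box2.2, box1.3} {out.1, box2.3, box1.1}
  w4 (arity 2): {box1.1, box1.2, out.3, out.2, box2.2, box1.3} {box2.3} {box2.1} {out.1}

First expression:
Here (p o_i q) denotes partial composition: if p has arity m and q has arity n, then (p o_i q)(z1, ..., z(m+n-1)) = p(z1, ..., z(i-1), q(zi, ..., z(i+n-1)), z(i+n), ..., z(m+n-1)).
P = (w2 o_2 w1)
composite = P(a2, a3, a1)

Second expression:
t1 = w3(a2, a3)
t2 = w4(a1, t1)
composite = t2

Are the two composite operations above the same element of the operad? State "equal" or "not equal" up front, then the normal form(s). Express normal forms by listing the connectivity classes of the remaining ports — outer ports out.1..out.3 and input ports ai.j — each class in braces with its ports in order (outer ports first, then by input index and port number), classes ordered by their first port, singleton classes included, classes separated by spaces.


not equal: they reduce to {out.1, out.2, a2.3} {out.3, a2.2} {a1.1} {a1.2, a2.1, a3.1, a3.2, a3.3} {a1.3} and {out.1} {out.2, out.3, a1.1, a1.2, a1.3, a2.2, a2.3, a3.1, a3.2} {a2.1, a3.3}

Normal form of the first expression: {out.1, out.2, a2.3} {out.3, a2.2} {a1.1} {a1.2, a2.1, a3.1, a3.2, a3.3} {a1.3}
Normal form of the second expression: {out.1} {out.2, out.3, a1.1, a1.2, a1.3, a2.2, a2.3, a3.1, a3.2} {a2.1, a3.3}
The normal forms differ: not equal.
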